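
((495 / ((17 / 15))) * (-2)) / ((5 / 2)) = -5940 / 17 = -349.41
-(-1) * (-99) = -99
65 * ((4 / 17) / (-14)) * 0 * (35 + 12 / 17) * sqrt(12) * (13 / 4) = 0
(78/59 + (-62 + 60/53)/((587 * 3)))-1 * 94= -92.71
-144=-144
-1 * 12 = -12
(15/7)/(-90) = -1/42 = -0.02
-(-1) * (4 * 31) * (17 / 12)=527 / 3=175.67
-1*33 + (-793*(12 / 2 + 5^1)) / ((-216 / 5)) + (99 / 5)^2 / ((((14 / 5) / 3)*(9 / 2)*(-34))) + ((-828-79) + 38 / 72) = -95142881 / 128520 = -740.30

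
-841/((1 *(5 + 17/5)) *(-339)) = 4205/14238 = 0.30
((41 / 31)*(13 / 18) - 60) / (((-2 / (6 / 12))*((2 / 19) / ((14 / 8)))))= 4381951 / 17856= 245.40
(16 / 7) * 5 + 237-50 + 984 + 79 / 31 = 257140 / 217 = 1184.98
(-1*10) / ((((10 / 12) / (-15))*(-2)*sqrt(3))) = -30*sqrt(3) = -51.96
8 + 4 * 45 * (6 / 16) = 151 / 2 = 75.50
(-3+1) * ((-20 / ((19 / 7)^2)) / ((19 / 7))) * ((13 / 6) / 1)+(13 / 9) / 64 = 17211727 / 3950784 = 4.36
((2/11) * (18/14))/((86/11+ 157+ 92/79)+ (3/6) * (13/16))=5056/3598735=0.00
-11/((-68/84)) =231/17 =13.59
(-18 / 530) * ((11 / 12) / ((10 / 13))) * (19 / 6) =-2717 / 21200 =-0.13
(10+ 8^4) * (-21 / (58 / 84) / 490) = -36954 / 145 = -254.86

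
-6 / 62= -3 / 31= -0.10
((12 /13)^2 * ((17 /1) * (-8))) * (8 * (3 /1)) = -470016 /169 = -2781.16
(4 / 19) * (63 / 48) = 21 / 76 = 0.28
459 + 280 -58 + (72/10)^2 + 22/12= 110201/150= 734.67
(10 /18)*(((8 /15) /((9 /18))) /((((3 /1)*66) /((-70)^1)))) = -560 /2673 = -0.21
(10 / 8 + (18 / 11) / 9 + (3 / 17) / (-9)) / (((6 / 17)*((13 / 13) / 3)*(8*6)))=3169 / 12672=0.25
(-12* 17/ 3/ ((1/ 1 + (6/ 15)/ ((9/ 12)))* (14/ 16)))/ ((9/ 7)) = -2720/ 69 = -39.42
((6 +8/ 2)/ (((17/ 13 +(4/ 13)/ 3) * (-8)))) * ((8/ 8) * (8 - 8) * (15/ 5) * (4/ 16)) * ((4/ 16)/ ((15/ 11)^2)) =0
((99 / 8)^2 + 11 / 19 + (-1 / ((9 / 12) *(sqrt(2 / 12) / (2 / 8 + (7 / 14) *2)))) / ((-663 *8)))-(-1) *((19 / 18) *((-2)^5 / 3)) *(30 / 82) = 5 *sqrt(6) / 15912 + 67126267 / 448704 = 149.60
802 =802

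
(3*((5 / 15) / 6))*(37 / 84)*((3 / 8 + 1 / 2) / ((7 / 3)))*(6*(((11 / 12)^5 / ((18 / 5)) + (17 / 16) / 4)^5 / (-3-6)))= -1169223997396310400610330210540291 / 3633993987960675965089900011523670016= -0.00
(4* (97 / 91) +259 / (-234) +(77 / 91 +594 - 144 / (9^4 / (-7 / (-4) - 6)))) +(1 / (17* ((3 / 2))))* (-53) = 1344333869 / 2255526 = 596.02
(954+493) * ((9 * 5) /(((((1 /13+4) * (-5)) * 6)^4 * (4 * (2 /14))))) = 289294369 /568114632000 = 0.00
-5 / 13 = -0.38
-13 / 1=-13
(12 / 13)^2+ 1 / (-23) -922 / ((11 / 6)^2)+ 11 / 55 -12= -670934298 / 2351635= -285.31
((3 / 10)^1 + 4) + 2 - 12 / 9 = 149 / 30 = 4.97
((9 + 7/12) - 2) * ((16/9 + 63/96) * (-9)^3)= -1722357/128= -13455.91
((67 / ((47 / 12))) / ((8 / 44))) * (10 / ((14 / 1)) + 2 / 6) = 32428 / 329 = 98.57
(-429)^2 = 184041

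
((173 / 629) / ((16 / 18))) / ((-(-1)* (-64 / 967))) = -1505619 / 322048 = -4.68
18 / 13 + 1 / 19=355 / 247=1.44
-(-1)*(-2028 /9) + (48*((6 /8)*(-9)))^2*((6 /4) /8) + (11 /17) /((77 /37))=6946498 /357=19457.98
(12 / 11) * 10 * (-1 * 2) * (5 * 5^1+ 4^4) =-67440 / 11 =-6130.91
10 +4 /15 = 154 /15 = 10.27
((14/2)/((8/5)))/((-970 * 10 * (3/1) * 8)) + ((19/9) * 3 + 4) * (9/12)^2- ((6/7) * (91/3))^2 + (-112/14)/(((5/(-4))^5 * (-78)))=-2028357218747/3026400000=-670.22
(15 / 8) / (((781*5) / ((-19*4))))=-57 / 1562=-0.04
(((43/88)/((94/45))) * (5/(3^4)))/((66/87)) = 31175/1637856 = 0.02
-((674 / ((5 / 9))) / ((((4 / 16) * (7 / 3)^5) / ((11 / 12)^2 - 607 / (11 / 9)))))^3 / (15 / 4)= 88667013754450565280096245684397 / 7898755462167666250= 11225441043102.95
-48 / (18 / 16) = -128 / 3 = -42.67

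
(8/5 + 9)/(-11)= -53/55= -0.96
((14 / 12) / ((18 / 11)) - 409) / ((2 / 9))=-44095 / 24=-1837.29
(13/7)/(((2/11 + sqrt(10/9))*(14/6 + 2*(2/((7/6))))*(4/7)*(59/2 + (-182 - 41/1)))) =273/555302 - 91*sqrt(10)/100964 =-0.00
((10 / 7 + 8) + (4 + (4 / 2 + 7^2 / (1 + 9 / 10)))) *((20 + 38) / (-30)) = -158978 / 1995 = -79.69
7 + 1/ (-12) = 83/ 12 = 6.92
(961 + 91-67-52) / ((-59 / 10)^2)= 93300 / 3481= 26.80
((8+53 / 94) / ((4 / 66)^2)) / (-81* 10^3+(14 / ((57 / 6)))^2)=-316468845 / 10994321216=-0.03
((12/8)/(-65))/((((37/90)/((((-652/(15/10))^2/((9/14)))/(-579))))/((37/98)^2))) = 31457696/7745283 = 4.06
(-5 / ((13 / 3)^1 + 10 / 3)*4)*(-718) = 43080 / 23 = 1873.04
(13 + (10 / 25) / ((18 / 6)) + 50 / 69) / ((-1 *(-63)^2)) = -683 / 195615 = -0.00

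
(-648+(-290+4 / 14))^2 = 43086096 / 49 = 879308.08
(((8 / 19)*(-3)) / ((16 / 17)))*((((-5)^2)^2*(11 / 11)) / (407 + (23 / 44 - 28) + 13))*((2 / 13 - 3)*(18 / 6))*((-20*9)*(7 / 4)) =-5747.67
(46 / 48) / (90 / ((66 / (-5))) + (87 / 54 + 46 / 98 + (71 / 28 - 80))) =-37191 / 3190094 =-0.01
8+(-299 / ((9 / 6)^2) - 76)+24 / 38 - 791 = -991.26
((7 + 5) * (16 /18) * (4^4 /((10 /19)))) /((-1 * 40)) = -9728 /75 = -129.71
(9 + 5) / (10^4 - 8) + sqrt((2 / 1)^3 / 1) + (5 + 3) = 2 * sqrt(2) + 39975 / 4996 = 10.83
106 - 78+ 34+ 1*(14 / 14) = 63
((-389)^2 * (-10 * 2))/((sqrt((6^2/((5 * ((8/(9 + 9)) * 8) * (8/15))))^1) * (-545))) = 4842272 * sqrt(3)/2943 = 2849.83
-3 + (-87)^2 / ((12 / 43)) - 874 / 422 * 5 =22879907 / 844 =27108.89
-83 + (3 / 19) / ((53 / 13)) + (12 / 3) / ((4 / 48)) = -35206 / 1007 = -34.96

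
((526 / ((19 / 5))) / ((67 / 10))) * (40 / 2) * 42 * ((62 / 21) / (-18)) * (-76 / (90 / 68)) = 887046400 / 5427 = 163450.60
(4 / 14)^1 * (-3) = -6 / 7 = -0.86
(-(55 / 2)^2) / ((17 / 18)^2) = -245025 / 289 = -847.84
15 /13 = 1.15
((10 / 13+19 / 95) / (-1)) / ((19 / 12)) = -756 / 1235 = -0.61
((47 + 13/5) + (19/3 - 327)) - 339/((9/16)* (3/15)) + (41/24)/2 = -788051/240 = -3283.55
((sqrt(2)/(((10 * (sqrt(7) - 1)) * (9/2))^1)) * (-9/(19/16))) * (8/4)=-16 * sqrt(14)/285 - 16 * sqrt(2)/285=-0.29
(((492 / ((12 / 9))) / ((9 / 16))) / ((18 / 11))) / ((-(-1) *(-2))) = -200.44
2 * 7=14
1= 1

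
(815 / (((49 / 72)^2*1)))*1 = 4224960 / 2401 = 1759.67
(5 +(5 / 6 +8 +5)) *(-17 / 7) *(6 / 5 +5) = -59551 / 210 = -283.58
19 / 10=1.90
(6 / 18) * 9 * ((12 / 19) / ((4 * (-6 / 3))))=-9 / 38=-0.24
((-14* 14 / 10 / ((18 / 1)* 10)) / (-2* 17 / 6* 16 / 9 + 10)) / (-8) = -147 / 800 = -0.18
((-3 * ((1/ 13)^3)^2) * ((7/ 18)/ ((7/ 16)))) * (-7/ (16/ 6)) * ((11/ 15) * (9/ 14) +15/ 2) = 279/ 24134045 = 0.00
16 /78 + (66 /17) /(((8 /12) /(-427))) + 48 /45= -8239019 /3315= -2485.38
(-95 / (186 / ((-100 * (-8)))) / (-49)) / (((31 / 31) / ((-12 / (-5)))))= 30400 / 1519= 20.01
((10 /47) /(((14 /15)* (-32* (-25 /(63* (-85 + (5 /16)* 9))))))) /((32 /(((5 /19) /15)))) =-11835 /14630912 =-0.00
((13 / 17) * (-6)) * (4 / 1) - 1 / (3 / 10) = -1106 / 51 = -21.69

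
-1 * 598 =-598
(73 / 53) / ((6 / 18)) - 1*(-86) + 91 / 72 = 348767 / 3816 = 91.40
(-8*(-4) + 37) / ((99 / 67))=1541 / 33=46.70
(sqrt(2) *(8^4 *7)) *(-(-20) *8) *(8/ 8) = 4587520 *sqrt(2) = 6487733.00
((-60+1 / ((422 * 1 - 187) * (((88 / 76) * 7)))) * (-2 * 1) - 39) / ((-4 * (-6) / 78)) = 4763447 / 18095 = 263.25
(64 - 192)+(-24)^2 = 448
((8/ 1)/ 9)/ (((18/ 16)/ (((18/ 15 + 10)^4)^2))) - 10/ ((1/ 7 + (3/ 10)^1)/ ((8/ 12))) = 191887131397222744/ 980859375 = 195631643.32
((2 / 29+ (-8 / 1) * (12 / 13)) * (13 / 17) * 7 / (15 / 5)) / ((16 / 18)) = -28959 / 1972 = -14.69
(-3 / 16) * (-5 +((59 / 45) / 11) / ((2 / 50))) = 25 / 66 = 0.38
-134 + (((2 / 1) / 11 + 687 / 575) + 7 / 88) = -6706719 / 50600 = -132.54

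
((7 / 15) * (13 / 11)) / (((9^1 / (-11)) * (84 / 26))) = -169 / 810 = -0.21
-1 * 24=-24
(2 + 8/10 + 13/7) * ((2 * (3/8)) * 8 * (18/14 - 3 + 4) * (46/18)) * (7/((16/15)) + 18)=4009.13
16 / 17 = 0.94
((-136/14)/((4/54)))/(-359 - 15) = 0.35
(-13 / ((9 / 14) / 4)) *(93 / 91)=-248 / 3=-82.67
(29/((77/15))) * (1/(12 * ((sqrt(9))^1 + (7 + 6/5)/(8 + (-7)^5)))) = 12179275/77598752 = 0.16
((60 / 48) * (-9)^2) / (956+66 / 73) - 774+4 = -215120755 / 279416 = -769.89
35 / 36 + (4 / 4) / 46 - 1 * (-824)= 683095 / 828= 824.99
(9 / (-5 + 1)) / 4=-9 / 16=-0.56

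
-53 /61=-0.87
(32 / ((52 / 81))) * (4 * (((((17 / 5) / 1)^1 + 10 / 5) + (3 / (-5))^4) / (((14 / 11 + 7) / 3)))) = 295612416 / 739375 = 399.81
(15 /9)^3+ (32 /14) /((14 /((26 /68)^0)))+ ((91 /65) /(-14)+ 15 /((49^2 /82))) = 3374363 /648270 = 5.21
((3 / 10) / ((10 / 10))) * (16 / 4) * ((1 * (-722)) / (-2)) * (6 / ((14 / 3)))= 19494 / 35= 556.97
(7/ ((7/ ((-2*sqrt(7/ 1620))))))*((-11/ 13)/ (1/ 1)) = 0.11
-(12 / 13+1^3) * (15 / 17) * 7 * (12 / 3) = -47.51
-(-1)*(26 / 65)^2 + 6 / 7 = 178 / 175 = 1.02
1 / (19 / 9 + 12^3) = 9 / 15571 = 0.00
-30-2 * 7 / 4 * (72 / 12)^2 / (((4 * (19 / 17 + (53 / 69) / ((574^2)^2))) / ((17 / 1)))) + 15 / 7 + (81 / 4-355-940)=-7099901295079813613 / 3984816184441036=-1781.74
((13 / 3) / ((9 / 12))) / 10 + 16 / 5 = 34 / 9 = 3.78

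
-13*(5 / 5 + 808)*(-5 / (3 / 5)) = 262925 / 3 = 87641.67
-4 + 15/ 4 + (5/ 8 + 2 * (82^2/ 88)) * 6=20249/ 22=920.41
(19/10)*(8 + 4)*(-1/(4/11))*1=-627/10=-62.70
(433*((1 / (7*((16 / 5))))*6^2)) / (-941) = -19485 / 26348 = -0.74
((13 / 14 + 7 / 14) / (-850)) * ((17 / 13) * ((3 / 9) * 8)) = -0.01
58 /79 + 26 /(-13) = -100 /79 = -1.27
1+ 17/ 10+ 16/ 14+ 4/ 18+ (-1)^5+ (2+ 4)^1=5711/ 630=9.07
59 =59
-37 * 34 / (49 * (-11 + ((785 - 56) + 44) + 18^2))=-0.02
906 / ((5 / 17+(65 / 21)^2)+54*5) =3.24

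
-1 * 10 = -10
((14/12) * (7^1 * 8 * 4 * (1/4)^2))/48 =49/144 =0.34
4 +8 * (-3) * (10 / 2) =-116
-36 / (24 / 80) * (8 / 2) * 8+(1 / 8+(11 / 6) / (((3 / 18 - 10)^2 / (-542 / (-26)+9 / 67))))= -93128854097 / 24255608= -3839.48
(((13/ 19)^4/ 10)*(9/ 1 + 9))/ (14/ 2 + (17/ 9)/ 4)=9253764/ 175281745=0.05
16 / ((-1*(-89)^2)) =-16 / 7921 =-0.00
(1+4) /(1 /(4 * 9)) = 180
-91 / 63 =-13 / 9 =-1.44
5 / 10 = 1 / 2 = 0.50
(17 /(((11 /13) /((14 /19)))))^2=9572836 /43681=219.15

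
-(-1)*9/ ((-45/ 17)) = -17/ 5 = -3.40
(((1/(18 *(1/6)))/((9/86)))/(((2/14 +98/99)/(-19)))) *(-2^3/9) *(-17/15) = -17111248/317925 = -53.82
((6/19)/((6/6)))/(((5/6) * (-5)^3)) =-36/11875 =-0.00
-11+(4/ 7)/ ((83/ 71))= -6107/ 581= -10.51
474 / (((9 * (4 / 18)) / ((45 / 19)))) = 10665 / 19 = 561.32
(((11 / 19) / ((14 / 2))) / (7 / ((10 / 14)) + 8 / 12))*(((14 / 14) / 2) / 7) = 165 / 292334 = 0.00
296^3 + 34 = 25934370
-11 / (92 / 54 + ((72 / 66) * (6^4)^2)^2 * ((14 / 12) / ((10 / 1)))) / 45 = -3993 / 6398277270138038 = -0.00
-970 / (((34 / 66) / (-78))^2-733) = 6426711720 / 4856473619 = 1.32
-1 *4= -4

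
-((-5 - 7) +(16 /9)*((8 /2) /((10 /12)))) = 52 /15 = 3.47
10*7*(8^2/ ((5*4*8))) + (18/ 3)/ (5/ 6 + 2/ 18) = 584/ 17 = 34.35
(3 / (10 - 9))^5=243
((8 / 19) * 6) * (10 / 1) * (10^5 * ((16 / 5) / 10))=808421.05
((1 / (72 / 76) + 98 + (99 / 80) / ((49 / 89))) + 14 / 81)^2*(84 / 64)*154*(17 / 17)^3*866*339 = 558764395413750106339 / 914457600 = 611033683151.36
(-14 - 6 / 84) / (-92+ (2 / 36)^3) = 574452 / 3755801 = 0.15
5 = 5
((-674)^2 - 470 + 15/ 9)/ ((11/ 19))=783849.61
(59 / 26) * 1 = 59 / 26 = 2.27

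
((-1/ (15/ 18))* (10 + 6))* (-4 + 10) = -115.20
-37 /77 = -0.48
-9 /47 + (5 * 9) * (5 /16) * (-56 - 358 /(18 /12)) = -779061 /188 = -4143.94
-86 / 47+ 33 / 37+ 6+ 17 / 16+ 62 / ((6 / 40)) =419.46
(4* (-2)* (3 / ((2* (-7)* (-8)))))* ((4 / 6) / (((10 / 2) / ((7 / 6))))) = -1 / 30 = -0.03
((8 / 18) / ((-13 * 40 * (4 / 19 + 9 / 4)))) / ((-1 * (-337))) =-38 / 36866115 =-0.00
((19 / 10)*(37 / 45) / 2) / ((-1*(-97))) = 703 / 87300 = 0.01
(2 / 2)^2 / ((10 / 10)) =1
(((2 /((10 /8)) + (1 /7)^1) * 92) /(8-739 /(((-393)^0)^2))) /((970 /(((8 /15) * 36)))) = -269376 /62043625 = -0.00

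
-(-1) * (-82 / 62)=-41 / 31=-1.32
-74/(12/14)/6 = -259/18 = -14.39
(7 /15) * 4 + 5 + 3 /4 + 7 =14.62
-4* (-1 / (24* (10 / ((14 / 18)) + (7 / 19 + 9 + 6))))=133 / 22524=0.01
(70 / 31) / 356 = 35 / 5518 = 0.01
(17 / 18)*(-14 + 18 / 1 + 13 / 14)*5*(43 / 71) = 84065 / 5964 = 14.10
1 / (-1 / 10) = -10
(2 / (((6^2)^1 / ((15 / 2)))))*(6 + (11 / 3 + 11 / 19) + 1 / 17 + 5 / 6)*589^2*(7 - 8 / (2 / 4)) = -1970602575 / 136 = -14489724.82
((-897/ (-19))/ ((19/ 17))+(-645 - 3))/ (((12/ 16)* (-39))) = 20.71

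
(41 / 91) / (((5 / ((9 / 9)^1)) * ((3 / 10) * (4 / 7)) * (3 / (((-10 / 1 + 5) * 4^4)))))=-26240 / 117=-224.27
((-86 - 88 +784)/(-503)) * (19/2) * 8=-46360/503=-92.17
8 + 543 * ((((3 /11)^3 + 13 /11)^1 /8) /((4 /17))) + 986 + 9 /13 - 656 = 11860543 /17303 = 685.46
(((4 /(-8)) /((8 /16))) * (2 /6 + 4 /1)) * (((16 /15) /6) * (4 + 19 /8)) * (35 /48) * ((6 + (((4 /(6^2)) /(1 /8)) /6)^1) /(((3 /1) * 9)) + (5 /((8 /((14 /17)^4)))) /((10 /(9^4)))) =-1046297348005 /1547241264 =-676.23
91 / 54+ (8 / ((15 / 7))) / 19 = 9653 / 5130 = 1.88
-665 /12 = -55.42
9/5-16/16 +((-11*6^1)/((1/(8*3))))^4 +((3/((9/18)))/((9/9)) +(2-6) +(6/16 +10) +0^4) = 251814480445967/40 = 6295362011149.18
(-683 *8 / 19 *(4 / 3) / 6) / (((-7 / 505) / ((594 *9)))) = 3278072160 / 133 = 24647159.10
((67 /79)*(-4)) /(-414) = 134 /16353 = 0.01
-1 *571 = -571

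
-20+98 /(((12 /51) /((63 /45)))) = 5631 /10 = 563.10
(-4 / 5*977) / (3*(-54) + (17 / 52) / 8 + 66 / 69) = 37391744 / 7702365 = 4.85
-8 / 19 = -0.42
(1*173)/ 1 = 173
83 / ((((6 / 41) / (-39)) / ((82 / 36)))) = -1813799 / 36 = -50383.31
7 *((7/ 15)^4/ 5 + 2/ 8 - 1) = -5248397/ 1012500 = -5.18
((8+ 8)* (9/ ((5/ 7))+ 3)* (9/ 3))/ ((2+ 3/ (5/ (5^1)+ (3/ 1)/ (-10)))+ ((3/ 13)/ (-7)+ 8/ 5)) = 37856/ 397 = 95.36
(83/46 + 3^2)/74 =497/3404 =0.15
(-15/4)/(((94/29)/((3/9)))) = -0.39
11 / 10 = 1.10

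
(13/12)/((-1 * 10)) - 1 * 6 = -733/120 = -6.11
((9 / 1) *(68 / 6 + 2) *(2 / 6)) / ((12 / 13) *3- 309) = -520 / 3981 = -0.13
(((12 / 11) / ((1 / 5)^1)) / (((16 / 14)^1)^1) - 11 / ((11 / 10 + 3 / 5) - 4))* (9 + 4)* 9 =565695 / 506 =1117.97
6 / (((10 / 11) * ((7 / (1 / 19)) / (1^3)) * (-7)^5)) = -33 / 11176655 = -0.00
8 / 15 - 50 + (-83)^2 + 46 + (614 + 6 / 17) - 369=1818376 / 255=7130.89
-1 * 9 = -9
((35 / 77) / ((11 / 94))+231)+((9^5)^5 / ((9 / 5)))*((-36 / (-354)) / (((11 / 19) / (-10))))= -5001355980919906368431057861 / 7139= -700568144126615263822812.40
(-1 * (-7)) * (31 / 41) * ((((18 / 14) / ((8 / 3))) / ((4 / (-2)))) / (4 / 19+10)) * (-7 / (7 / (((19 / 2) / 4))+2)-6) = 270351 / 291776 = 0.93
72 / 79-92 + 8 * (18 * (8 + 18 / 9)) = 1348.91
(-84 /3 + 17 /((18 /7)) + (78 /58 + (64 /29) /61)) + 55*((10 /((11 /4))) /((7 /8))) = 46487563 /222894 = 208.56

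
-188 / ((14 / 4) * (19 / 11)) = -4136 / 133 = -31.10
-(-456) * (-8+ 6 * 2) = 1824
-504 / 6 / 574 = -6 / 41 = -0.15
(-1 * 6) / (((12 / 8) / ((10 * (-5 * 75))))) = 15000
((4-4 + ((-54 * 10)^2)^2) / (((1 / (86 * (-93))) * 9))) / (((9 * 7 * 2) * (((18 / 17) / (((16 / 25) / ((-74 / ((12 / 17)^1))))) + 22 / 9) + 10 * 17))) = 604510594560000 / 1001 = 603906687872.13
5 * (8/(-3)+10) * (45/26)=825/13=63.46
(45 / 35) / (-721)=-9 / 5047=-0.00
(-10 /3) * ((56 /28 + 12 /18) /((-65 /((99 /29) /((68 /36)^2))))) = 14256 /108953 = 0.13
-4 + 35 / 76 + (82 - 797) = -54609 / 76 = -718.54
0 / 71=0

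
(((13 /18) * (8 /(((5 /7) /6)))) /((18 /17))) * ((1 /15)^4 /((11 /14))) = 86632 /75178125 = 0.00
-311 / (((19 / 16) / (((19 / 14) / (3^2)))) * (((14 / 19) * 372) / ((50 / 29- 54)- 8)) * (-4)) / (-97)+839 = 96797650624 / 115369569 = 839.02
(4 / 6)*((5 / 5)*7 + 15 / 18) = 47 / 9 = 5.22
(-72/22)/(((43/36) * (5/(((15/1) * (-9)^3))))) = 2834352/473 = 5992.29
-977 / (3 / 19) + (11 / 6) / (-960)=-35640971 / 5760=-6187.67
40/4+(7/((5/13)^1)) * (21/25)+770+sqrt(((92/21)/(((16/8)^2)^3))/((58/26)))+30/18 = sqrt(182091)/2436+298858/375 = 797.13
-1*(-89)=89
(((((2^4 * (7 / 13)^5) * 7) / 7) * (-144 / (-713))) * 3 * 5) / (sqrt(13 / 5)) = 580849920 * sqrt(65) / 3441514817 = 1.36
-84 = -84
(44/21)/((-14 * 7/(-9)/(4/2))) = 132/343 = 0.38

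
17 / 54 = 0.31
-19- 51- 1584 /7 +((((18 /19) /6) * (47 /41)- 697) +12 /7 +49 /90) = -990.85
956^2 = 913936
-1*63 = -63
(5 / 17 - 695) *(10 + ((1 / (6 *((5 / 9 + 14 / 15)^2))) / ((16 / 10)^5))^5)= -130127049311235107638635362505054817087238726575 / 18731243338584290181008458270943991461576704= -6947.06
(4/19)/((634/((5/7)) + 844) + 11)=20/165547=0.00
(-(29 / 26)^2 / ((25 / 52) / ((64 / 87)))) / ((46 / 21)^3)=-716184 / 3954275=-0.18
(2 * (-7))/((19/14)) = -196/19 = -10.32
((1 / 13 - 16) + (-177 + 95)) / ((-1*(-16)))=-1273 / 208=-6.12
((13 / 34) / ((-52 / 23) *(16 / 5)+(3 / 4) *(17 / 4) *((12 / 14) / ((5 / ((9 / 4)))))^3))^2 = 673148047936000000 / 228976083215970755809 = 0.00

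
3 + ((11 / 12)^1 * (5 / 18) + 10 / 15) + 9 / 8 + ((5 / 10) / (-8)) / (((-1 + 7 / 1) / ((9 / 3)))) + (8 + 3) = 13837 / 864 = 16.02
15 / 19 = 0.79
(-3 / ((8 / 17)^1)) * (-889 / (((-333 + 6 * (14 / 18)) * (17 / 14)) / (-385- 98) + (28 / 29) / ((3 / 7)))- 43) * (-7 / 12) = -71502877523 / 57950624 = -1233.86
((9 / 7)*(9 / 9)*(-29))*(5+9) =-522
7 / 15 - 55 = -818 / 15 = -54.53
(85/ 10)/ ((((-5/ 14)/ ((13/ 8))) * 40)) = -1547/ 1600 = -0.97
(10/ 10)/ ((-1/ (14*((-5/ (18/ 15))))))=175/ 3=58.33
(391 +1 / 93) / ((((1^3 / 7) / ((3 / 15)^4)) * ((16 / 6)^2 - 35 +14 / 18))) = -190911 / 1181875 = -0.16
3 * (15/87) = 15/29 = 0.52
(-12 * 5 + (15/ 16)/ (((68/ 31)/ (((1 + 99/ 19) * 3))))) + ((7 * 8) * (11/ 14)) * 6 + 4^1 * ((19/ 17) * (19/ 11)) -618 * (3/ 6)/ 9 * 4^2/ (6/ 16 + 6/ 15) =-5171952257/ 10573728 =-489.13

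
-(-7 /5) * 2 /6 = 7 /15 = 0.47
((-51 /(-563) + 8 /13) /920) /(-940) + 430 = 2721672610833 /6329471200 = 430.00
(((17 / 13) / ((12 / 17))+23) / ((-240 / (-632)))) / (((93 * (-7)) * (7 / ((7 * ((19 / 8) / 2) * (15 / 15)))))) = -5819377 / 48746880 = -0.12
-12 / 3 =-4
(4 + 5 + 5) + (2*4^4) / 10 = 326 / 5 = 65.20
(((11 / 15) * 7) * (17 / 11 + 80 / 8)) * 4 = 3556 / 15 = 237.07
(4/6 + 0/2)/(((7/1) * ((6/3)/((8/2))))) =4/21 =0.19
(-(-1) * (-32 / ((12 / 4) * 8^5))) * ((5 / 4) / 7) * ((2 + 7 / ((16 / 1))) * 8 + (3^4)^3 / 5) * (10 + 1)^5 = -57069871309 / 57344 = -995219.58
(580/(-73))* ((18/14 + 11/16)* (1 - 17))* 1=128180/511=250.84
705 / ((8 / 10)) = 3525 / 4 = 881.25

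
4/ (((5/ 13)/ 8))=83.20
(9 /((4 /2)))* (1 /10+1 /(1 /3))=279 /20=13.95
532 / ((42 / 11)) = 139.33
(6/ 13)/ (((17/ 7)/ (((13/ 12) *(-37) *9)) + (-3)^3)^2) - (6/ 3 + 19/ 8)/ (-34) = 2617407635339/ 20241454470800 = 0.13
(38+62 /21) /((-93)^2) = 860 /181629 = 0.00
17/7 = 2.43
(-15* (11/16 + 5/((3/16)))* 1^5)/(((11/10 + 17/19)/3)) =-1871025/3032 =-617.09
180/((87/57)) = 117.93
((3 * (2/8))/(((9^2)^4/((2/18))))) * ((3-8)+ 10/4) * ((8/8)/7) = -5/7231849128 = -0.00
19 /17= 1.12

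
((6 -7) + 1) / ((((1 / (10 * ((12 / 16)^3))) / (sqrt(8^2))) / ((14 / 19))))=0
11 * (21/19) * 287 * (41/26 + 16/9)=17347715/1482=11705.61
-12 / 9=-4 / 3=-1.33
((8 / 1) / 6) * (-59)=-236 / 3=-78.67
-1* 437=-437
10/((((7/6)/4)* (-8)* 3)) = -10/7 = -1.43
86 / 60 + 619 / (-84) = -831 / 140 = -5.94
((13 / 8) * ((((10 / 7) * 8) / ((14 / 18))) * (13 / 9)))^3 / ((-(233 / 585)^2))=-1651854710025000 / 6387046561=-258625.75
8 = 8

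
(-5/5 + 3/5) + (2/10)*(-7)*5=-7.40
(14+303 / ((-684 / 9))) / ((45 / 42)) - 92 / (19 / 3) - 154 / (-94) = -94901 / 26790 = -3.54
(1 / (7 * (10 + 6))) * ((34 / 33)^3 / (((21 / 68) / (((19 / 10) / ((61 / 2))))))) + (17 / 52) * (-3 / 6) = -27060926723 / 167568481080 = -0.16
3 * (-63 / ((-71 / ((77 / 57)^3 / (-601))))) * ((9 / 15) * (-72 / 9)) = 76697544 / 1463401945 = 0.05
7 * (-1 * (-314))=2198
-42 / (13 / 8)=-336 / 13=-25.85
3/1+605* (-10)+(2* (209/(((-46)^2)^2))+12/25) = -338412835439/55968200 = -6046.52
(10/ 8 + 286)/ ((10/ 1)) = 1149/ 40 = 28.72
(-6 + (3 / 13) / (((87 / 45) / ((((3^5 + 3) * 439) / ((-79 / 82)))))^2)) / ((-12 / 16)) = -70578019198394776 / 68232853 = -1034370044.56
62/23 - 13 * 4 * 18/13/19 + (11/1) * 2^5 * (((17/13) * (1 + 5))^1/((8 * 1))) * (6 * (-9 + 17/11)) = -87727846/5681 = -15442.32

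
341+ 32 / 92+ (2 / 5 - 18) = 37231 / 115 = 323.75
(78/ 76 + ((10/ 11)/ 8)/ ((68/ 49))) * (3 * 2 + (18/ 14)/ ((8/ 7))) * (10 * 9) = 8504865/ 11968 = 710.63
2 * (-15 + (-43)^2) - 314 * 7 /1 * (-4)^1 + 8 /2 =12464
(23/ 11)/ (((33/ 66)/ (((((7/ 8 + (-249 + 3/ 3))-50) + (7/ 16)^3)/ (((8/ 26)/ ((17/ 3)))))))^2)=1662898859660529023/ 6643777536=250294181.38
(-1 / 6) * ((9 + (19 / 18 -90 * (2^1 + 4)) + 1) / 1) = 9521 / 108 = 88.16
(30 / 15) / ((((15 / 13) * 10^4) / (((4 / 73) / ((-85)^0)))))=13 / 1368750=0.00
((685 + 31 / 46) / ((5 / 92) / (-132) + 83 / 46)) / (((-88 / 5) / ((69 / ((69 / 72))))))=-34064280 / 21907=-1554.95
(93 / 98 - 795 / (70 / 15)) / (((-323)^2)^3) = -8301 / 55643086741361161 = -0.00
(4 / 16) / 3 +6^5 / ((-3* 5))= -31099 / 60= -518.32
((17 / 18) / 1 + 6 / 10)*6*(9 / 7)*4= 1668 / 35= 47.66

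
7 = 7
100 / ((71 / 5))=500 / 71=7.04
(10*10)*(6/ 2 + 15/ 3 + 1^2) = 900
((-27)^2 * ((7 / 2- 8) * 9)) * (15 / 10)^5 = -224201.67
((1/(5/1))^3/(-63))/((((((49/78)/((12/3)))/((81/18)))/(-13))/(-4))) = -8112/42875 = -0.19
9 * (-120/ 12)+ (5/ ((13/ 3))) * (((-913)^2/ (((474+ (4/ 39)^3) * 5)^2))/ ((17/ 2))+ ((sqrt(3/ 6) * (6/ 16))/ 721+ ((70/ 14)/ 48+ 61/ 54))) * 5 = -40052491673160158687/ 483835493818774800+ 225 * sqrt(2)/ 149968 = -82.78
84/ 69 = 28/ 23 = 1.22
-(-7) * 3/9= 7/3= 2.33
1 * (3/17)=3/17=0.18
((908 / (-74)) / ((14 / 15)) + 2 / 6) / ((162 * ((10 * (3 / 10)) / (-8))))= 39824 / 188811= 0.21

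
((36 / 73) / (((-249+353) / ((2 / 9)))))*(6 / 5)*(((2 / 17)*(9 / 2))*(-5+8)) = 162 / 80665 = 0.00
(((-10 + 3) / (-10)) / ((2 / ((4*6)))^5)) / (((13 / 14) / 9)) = 109734912 / 65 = 1688229.42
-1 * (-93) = 93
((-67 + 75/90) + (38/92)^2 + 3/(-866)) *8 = -362823682/687171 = -528.00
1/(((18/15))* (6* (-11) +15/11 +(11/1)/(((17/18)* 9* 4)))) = -935/72159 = -0.01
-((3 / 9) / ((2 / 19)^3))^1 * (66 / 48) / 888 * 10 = -377245 / 85248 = -4.43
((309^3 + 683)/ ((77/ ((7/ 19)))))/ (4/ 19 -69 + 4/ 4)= -3688039/ 1771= -2082.46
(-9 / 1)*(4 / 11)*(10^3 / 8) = -4500 / 11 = -409.09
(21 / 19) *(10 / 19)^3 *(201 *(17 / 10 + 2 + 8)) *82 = 4049627400 / 130321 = 31074.25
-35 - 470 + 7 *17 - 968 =-1354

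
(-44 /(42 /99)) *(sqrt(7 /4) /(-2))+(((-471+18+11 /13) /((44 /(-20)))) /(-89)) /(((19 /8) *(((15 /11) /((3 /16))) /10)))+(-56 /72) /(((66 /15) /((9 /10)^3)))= -141780361 /96725200+363 *sqrt(7) /14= 67.13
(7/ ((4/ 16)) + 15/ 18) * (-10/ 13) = -865/ 39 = -22.18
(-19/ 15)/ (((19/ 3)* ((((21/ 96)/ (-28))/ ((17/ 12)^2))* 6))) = 1156/ 135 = 8.56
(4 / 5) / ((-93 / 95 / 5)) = -380 / 93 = -4.09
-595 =-595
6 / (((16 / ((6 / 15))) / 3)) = 9 / 20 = 0.45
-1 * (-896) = 896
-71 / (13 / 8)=-43.69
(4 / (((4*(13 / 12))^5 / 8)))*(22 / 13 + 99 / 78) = 299376 / 4826809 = 0.06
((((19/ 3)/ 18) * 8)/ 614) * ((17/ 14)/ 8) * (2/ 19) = 17/ 232092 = 0.00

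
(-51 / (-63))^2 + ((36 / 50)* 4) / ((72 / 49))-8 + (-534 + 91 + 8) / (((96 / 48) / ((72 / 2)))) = -86385116 / 11025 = -7835.38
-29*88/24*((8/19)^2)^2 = -1306624/390963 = -3.34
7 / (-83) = -7 / 83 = -0.08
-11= -11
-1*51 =-51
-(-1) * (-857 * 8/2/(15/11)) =-37708/15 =-2513.87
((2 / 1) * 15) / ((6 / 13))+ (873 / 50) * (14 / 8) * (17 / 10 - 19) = -927203 / 2000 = -463.60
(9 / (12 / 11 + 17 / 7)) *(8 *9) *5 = 249480 / 271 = 920.59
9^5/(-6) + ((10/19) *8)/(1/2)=-373657/38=-9833.08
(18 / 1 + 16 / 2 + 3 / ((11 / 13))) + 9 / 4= 1399 / 44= 31.80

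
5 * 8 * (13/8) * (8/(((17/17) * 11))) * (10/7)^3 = 137.82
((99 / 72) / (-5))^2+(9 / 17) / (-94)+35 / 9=45549311 / 11505600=3.96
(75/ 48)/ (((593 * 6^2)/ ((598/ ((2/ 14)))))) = 52325/ 170784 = 0.31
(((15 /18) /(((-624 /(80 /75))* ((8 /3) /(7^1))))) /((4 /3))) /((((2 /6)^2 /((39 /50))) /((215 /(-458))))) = 2709 /293120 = 0.01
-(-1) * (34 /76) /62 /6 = 17 /14136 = 0.00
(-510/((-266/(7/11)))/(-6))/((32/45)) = -0.29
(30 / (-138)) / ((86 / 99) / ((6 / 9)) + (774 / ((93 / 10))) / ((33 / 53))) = -5115 / 3175679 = -0.00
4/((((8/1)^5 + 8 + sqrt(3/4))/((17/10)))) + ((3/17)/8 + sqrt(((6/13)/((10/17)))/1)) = -68 * sqrt(3)/21485323505 + 65062195411/2922003996680 + sqrt(3315)/65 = 0.91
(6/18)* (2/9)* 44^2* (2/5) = 7744/135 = 57.36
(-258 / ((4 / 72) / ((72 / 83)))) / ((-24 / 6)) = 83592 / 83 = 1007.13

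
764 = 764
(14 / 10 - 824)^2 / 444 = 1524.03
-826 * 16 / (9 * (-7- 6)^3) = 13216 / 19773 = 0.67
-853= -853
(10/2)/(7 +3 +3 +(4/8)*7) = 10/33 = 0.30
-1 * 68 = -68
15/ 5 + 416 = 419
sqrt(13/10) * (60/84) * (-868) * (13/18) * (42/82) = -2821 * sqrt(130)/123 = -261.50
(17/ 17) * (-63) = -63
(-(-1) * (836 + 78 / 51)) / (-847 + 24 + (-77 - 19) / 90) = -213570 / 210137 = -1.02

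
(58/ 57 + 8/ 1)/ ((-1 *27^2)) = -514/ 41553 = -0.01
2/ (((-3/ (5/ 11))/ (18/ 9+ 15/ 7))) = -290/ 231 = -1.26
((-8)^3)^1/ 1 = -512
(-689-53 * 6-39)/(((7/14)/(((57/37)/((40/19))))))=-566409/370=-1530.84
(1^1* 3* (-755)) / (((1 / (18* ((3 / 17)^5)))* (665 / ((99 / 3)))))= -65386926 / 188840981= -0.35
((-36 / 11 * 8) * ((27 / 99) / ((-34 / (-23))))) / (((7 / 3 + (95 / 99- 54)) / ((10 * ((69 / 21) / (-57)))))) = -0.05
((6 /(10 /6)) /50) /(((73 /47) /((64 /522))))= 1504 /264625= 0.01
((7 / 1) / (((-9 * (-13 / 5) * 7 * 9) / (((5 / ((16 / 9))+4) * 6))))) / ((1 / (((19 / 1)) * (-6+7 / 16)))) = -921595 / 44928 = -20.51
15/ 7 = 2.14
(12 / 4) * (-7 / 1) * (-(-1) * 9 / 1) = -189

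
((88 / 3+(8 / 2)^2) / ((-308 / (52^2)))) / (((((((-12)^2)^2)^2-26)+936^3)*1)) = -45968 / 144375869253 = -0.00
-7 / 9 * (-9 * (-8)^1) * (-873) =48888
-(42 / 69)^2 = -196 / 529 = -0.37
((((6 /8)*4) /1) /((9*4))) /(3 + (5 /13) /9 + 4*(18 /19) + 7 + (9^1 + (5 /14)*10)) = 5187 /1643468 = 0.00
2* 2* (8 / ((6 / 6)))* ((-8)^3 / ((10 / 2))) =-16384 / 5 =-3276.80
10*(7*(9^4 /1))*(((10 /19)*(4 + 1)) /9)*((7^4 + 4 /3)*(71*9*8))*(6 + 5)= 344677052412000 /19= 18140897495368.42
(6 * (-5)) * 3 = -90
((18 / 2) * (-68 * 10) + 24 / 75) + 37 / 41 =-6271747 / 1025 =-6118.78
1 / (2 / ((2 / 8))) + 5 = 41 / 8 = 5.12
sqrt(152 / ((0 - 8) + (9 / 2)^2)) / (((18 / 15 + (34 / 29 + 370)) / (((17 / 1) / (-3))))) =-4930 * sqrt(38) / 566937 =-0.05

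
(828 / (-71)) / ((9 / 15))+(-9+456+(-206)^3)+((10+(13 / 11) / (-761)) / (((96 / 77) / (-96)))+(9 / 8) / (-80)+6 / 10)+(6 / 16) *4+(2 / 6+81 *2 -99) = -181380104202001 / 20747904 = -8742092.90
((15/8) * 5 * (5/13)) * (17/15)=425/104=4.09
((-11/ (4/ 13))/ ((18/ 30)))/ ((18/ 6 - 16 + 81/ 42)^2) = -7007/ 14415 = -0.49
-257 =-257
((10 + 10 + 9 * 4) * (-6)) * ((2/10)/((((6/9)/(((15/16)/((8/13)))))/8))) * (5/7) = -1755/2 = -877.50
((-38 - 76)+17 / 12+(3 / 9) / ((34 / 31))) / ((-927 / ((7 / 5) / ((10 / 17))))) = 3563 / 12360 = 0.29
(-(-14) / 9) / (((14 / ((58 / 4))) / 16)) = 232 / 9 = 25.78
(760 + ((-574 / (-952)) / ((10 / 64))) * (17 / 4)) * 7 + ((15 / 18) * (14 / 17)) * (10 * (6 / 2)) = 463708 / 85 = 5455.39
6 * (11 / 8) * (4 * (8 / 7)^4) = 135168 / 2401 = 56.30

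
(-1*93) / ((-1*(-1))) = -93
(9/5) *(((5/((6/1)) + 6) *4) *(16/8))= 492/5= 98.40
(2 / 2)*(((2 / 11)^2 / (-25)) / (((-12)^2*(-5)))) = 1 / 544500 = 0.00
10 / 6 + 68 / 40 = 101 / 30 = 3.37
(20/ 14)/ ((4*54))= 5/ 756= 0.01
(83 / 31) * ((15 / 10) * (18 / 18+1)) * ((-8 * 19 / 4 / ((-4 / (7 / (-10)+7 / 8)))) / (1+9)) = 33117 / 24800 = 1.34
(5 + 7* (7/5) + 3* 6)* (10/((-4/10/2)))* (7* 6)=-68880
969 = 969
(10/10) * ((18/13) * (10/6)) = 30/13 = 2.31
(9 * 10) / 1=90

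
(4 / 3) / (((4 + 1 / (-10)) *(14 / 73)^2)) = 9.30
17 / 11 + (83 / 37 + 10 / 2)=3577 / 407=8.79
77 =77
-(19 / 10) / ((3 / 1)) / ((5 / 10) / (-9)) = 57 / 5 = 11.40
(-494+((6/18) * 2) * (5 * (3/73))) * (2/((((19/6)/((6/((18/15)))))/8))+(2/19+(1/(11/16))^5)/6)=-8725880538076/670133211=-13021.11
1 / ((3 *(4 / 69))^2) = 529 / 16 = 33.06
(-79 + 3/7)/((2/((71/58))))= -19525/406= -48.09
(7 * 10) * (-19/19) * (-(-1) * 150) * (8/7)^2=-96000/7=-13714.29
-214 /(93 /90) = -6420 /31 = -207.10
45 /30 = 1.50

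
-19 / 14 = -1.36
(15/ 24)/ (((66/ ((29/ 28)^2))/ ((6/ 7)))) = 4205/ 482944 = 0.01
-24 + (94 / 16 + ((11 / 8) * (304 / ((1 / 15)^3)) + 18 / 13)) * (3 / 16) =440116329 / 1664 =264492.99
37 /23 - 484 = -482.39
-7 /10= -0.70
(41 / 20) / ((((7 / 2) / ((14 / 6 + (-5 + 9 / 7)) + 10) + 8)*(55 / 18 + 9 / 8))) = 267156 / 4579715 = 0.06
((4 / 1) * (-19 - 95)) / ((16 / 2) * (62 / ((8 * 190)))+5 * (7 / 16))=-693120 / 3821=-181.40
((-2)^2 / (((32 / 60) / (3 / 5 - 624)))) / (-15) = 3117 / 10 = 311.70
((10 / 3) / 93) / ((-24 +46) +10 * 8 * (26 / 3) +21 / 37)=74 / 1478049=0.00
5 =5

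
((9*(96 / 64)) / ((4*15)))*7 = 63 / 40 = 1.58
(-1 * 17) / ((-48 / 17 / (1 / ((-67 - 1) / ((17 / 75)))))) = -289 / 14400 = -0.02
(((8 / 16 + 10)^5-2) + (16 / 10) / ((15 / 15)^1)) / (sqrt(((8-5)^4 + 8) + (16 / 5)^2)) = 20420441* sqrt(2481) / 79392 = 12811.55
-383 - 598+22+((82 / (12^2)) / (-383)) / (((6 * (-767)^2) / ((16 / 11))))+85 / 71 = -4550723092503067 / 4751210804769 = -957.80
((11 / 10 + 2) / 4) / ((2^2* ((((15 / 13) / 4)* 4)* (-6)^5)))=-403 / 18662400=-0.00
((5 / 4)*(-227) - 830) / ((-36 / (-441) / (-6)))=654885 / 8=81860.62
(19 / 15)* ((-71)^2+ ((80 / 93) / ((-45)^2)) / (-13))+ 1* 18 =47029912301 / 7344675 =6403.27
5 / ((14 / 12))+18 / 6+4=79 / 7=11.29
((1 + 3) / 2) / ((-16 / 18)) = -9 / 4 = -2.25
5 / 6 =0.83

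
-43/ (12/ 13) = -559/ 12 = -46.58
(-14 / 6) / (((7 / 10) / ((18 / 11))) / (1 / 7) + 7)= -60 / 257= -0.23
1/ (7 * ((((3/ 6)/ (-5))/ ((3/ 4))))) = -15/ 14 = -1.07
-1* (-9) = 9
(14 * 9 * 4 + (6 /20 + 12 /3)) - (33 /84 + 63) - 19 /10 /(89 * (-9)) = 49892153 /112140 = 444.91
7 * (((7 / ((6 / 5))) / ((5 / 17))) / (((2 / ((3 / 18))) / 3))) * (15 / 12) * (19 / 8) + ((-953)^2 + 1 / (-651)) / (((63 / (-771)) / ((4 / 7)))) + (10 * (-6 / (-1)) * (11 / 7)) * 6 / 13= -2022708035955967 / 318479616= -6351138.14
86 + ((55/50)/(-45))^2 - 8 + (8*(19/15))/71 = 1123505591/14377500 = 78.14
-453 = -453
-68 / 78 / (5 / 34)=-1156 / 195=-5.93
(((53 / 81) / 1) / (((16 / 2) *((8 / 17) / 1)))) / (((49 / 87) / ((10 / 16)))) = 130645 / 677376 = 0.19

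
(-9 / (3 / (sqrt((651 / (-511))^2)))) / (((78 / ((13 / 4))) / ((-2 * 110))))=5115 / 146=35.03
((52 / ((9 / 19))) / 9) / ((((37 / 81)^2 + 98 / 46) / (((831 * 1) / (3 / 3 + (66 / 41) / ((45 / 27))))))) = 6030055935 / 2735564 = 2204.32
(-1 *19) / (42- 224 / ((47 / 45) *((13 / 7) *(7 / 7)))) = 11609 / 44898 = 0.26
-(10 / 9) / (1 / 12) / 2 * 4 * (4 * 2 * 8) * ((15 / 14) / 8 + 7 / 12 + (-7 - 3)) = 998080 / 63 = 15842.54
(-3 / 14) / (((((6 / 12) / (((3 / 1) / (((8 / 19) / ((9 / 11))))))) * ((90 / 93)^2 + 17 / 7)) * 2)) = -1478979 / 3984112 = -0.37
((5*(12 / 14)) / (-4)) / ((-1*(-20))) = -0.05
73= 73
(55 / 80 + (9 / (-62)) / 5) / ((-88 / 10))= -1633 / 21824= -0.07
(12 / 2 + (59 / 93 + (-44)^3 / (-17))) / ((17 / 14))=111056414 / 26877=4132.02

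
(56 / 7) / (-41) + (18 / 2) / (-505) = -4409 / 20705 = -0.21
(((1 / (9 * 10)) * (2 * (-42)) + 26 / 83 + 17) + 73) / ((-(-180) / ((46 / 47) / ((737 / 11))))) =1279697 / 176422725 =0.01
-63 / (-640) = 63 / 640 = 0.10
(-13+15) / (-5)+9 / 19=7 / 95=0.07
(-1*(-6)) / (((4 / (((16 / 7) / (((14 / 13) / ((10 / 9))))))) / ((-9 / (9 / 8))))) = -4160 / 147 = -28.30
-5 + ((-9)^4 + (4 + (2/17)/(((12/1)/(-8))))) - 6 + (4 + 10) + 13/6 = 223383/34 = 6570.09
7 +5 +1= 13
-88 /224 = -11 /28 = -0.39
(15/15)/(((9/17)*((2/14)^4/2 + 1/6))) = 40817/3606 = 11.32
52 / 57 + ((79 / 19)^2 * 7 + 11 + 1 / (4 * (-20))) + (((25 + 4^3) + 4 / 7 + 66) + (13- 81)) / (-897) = 24085027121 / 181337520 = 132.82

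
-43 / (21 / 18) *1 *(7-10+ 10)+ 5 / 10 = -515 / 2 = -257.50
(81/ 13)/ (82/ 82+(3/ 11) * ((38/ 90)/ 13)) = 13365/ 2164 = 6.18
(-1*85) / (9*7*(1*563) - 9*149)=-85 / 34128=-0.00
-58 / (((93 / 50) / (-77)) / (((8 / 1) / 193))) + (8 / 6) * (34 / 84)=100.07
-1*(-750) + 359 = 1109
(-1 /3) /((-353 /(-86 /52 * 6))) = -43 /4589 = -0.01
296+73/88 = 296.83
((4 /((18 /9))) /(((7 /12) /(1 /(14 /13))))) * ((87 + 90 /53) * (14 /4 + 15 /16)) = 13017069 /10388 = 1253.09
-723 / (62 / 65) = -46995 / 62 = -757.98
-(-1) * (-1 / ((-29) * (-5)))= -1 / 145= -0.01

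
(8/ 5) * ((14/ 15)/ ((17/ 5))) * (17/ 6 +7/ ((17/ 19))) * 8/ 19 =486976/ 247095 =1.97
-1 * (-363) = 363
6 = 6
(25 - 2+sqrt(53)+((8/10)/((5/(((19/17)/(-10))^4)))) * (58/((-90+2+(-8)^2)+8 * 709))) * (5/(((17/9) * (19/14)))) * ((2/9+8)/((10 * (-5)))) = -87814857349341031/11903726123750000 - 518 * sqrt(53)/1615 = -9.71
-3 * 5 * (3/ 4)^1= -11.25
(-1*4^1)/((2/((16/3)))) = -32/3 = -10.67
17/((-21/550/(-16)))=7123.81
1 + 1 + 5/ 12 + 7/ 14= 35/ 12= 2.92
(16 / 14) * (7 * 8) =64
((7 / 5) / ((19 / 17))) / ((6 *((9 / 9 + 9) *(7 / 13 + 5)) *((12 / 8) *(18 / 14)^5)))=26000429 / 36350564400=0.00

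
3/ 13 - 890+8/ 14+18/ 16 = -646517/ 728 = -888.07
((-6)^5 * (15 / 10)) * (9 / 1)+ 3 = -104973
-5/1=-5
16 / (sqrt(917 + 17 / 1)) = 8 * sqrt(934) / 467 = 0.52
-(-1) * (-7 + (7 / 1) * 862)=6027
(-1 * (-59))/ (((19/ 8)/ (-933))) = -440376/ 19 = -23177.68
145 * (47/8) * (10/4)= 34075/16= 2129.69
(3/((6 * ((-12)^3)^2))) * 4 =0.00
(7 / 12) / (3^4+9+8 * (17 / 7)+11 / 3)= 49 / 9500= 0.01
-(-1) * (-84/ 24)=-7/ 2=-3.50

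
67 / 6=11.17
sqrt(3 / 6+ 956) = 30.93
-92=-92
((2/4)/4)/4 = 1/32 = 0.03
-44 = -44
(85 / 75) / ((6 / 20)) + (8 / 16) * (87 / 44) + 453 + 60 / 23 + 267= 13249865 / 18216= 727.38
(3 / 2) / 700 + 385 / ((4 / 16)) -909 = 883403 / 1400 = 631.00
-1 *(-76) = 76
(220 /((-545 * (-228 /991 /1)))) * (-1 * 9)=-32703 /2071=-15.79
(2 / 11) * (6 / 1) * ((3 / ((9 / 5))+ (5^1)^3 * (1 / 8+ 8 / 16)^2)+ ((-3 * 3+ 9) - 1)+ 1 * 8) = 11039 / 176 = 62.72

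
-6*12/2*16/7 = -576/7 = -82.29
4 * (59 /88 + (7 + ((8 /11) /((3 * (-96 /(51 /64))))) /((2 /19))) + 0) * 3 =129277 /1408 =91.82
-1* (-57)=57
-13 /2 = -6.50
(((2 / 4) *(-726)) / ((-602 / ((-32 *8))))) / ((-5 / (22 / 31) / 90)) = 18399744 / 9331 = 1971.89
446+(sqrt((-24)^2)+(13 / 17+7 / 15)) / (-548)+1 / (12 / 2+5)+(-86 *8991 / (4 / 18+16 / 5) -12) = -110294009719 / 489090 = -225508.62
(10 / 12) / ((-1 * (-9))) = 5 / 54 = 0.09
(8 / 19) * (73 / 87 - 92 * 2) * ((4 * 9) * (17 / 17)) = -1529760 / 551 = -2776.33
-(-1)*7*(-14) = -98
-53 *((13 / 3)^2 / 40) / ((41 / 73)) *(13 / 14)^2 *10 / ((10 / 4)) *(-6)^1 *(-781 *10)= -86302459529 / 12054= -7159653.19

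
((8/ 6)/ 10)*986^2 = 1944392/ 15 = 129626.13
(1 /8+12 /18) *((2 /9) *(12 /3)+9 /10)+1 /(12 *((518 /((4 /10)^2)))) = 3961477 /2797200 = 1.42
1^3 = 1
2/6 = 1/3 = 0.33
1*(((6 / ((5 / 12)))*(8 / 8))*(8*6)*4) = 2764.80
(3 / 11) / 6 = 1 / 22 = 0.05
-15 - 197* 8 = -1591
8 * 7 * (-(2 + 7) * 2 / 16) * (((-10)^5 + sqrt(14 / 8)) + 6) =6299622-63 * sqrt(7) / 2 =6299538.66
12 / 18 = 2 / 3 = 0.67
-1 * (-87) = 87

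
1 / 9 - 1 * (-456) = 456.11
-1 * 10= -10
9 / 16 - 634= -10135 / 16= -633.44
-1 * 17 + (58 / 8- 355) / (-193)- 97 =-86617 / 772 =-112.20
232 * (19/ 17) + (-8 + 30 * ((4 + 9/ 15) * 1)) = 389.29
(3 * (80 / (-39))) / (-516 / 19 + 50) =-760 / 2821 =-0.27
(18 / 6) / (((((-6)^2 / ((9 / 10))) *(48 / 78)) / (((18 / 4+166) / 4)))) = 13299 / 2560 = 5.19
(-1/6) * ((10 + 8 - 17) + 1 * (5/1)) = -1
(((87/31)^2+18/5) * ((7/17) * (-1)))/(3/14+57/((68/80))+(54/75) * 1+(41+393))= -27020070/2870371499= -0.01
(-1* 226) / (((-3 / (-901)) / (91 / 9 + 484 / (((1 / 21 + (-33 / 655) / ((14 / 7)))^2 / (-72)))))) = 48331994237706336626 / 10278603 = 4702194864195.68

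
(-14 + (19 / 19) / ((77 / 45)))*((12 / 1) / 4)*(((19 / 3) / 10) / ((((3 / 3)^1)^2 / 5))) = -19627 / 154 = -127.45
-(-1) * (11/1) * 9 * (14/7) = 198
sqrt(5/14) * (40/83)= 20 * sqrt(70)/581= 0.29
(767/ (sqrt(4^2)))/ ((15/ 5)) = 767/ 12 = 63.92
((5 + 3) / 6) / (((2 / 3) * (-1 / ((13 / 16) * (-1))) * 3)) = 13 / 24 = 0.54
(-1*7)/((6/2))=-7/3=-2.33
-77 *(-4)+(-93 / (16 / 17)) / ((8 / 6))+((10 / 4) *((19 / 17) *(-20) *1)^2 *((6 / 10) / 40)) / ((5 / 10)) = 271.36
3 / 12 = 1 / 4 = 0.25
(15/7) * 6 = 12.86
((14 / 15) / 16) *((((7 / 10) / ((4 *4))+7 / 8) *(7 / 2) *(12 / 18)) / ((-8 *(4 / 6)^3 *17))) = -0.00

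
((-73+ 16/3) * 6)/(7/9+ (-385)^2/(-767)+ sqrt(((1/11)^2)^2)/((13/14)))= 24222627/11482853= 2.11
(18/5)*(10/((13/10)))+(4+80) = 1452/13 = 111.69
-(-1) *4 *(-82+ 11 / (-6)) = -1006 / 3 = -335.33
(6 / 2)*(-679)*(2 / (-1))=4074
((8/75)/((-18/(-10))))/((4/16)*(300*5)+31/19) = 38/241515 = 0.00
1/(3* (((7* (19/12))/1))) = 4/133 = 0.03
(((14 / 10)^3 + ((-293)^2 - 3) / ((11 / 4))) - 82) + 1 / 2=85629421 / 2750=31137.97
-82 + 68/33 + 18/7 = -17872/231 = -77.37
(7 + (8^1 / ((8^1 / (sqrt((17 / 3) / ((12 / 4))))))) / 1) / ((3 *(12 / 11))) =2.56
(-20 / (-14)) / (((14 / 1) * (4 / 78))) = 195 / 98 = 1.99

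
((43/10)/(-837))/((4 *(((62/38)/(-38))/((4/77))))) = 0.00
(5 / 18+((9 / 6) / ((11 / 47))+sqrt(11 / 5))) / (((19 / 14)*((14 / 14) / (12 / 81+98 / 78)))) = 6902*sqrt(55) / 33345+4569124 / 660231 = 8.46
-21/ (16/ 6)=-63/ 8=-7.88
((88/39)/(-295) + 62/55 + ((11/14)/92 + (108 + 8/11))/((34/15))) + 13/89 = 24286166790527/493246593840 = 49.24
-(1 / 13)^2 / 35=-1 / 5915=-0.00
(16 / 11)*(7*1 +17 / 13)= 1728 / 143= 12.08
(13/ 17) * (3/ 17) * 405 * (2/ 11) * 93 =2937870/ 3179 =924.15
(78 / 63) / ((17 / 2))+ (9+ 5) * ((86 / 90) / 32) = 48299 / 85680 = 0.56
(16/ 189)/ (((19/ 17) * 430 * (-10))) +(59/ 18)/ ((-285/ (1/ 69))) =-98179/ 532724850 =-0.00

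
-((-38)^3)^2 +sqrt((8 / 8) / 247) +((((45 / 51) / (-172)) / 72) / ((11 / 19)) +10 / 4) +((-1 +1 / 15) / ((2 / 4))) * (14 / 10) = -58106254715175127 / 19298400 +sqrt(247) / 247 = -3010936384.05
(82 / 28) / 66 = 41 / 924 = 0.04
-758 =-758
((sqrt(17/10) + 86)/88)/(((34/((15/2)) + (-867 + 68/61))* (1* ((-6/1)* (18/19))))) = 1159* sqrt(170)/4993636032 + 249185/1248409008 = 0.00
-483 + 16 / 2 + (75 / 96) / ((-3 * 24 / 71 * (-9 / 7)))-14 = -10127479 / 20736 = -488.40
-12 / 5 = -2.40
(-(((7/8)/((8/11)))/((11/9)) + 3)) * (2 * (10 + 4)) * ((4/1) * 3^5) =-433755/4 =-108438.75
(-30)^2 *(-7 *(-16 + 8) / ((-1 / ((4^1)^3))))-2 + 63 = -3225539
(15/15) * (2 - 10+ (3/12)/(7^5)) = -537823/67228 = -8.00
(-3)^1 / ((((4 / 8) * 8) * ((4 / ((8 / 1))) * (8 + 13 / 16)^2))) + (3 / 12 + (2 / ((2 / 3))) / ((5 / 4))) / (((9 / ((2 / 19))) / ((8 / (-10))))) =-416554 / 9443475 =-0.04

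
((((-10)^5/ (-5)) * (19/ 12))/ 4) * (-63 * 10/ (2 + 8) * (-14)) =6982500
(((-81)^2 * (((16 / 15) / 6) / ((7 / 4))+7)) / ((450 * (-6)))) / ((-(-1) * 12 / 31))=-624123 / 14000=-44.58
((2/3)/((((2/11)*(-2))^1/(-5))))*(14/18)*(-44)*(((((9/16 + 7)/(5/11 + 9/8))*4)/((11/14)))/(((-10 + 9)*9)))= 28696360/33777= 849.58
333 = 333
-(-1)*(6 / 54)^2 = 1 / 81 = 0.01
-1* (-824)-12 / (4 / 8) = 800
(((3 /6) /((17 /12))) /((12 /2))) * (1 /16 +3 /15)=0.02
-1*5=-5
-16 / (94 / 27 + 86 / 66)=-4752 / 1421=-3.34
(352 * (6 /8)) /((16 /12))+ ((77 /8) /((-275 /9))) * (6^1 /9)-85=11279 /100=112.79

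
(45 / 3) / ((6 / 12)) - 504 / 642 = 3126 / 107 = 29.21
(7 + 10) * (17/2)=289/2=144.50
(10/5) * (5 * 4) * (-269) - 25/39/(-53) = -22240895/2067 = -10759.99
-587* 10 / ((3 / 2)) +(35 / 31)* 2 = -363730 / 93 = -3911.08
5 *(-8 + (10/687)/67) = -1841110/46029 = -40.00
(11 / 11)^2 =1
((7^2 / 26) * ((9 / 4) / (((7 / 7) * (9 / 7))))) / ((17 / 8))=343 / 221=1.55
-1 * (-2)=2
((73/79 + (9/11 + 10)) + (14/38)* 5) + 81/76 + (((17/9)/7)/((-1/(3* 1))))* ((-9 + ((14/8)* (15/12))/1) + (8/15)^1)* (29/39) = 59812418381/3245402160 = 18.43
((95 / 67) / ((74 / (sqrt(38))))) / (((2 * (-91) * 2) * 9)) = -95 * sqrt(38) / 16242408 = -0.00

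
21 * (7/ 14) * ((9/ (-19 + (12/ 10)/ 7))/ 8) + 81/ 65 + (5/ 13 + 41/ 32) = 3131613/ 1370720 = 2.28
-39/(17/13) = -507/17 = -29.82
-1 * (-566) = 566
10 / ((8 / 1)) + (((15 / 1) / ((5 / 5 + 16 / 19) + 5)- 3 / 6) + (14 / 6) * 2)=7.61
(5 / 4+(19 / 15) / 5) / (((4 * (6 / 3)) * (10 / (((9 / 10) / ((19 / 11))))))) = 14883 / 1520000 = 0.01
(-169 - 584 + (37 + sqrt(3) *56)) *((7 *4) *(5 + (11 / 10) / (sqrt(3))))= -492576 / 5 + 7336 *sqrt(3) / 15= -97668.11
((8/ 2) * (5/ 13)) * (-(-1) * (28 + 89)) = 180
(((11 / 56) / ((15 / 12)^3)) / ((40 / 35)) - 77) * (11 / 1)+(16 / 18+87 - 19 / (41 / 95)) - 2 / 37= -1369091362 / 1706625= -802.22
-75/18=-25/6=-4.17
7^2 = 49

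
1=1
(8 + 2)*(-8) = -80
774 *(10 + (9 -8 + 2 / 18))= 8600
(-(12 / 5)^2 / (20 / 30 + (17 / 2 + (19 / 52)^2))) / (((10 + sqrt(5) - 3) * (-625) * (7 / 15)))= 876096 / 2593353125 - 876096 * sqrt(5) / 18153471875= 0.00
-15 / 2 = -7.50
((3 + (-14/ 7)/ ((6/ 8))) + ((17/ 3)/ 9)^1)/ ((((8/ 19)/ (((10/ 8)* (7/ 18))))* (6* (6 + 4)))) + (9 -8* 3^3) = -19313855/ 93312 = -206.98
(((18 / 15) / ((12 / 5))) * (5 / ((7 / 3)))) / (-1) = -1.07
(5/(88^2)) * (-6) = -0.00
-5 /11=-0.45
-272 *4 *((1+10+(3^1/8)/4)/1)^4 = -269999110625/16384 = -16479437.90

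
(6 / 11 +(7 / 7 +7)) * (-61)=-5734 / 11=-521.27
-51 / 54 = -0.94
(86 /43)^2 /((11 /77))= 28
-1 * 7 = -7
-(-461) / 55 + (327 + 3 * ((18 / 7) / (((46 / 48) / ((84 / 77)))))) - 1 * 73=271.16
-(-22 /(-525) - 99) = 51953 /525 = 98.96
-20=-20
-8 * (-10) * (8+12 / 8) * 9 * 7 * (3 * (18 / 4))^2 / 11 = 8726130 / 11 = 793284.55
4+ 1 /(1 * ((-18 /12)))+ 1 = 13 /3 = 4.33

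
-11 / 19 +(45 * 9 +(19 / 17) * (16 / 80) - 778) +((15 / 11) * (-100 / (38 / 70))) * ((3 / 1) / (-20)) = -5963284 / 17765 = -335.68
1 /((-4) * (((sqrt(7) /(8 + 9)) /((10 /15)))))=-17 * sqrt(7) /42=-1.07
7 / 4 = 1.75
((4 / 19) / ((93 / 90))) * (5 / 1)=600 / 589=1.02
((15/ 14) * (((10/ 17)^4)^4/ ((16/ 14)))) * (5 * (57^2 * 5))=761484375000000000000/ 48661191875666868481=15.65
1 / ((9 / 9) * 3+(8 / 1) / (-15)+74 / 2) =15 / 592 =0.03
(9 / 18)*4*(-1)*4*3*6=-144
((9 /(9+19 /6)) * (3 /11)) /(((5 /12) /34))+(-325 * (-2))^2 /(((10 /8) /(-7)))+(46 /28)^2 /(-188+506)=-592080090964577 /250246920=-2365983.53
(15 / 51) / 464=0.00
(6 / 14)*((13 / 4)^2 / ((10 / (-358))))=-162.06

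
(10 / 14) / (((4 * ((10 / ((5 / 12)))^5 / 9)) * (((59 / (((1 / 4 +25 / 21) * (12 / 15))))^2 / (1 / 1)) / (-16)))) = -14641 / 11884047114240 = -0.00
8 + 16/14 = 64/7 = 9.14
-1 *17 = -17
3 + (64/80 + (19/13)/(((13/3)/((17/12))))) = 14459/3380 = 4.28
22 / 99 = 2 / 9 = 0.22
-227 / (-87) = 2.61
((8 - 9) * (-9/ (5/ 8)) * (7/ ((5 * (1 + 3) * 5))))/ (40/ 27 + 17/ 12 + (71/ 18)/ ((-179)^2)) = 436013928/ 1253657375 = 0.35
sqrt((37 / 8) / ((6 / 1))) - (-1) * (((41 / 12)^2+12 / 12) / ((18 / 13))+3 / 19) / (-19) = -458551 / 935712+sqrt(111) / 12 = 0.39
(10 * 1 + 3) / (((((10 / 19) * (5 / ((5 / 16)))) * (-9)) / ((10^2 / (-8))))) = 1235 / 576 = 2.14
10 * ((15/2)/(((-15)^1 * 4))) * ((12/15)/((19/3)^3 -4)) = -0.00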